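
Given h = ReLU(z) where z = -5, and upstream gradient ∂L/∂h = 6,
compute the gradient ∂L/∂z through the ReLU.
∂L/∂z = 0

h = ReLU(-5) = 0
Since z < 0: ∂h/∂z = 0
∂L/∂z = ∂L/∂h · ∂h/∂z = 6 × 0 = 0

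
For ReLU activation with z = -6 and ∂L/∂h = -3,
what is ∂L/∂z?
∂L/∂z = 0

h = ReLU(-6) = 0
Since z < 0: ∂h/∂z = 0
∂L/∂z = ∂L/∂h · ∂h/∂z = -3 × 0 = 0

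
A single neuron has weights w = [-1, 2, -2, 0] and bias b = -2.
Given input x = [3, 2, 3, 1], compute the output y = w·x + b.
y = -7

y = (-1)(3) + (2)(2) + (-2)(3) + (0)(1) + -2 = -7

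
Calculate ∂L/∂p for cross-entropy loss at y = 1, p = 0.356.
∂L/∂p = -2.809

∂L/∂p = -y/p + (1-y)/(1-p) = -1/0.356 + 0 = -2.809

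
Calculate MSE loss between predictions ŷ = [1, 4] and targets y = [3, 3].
MSE = 2.5

MSE = (1/2)((1-3)² + (4-3)²) = (1/2)(4 + 1) = 2.5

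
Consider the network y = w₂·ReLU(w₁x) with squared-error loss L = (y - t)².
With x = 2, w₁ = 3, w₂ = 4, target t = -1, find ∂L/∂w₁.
∂L/∂w₁ = 400

Forward pass:
z = w₁x = 3×2 = 6
h = ReLU(6) = 6
y = w₂h = 4×6 = 24

Backward pass:
∂L/∂y = 2(y - t) = 2(24 - -1) = 50
∂y/∂h = w₂ = 4
∂h/∂z = 1 (ReLU derivative)
∂z/∂w₁ = x = 2

∂L/∂w₁ = 50 × 4 × 1 × 2 = 400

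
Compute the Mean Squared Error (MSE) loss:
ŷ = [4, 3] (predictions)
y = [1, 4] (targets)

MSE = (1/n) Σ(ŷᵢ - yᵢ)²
MSE = 5

MSE = (1/2)((4-1)² + (3-4)²) = (1/2)(9 + 1) = 5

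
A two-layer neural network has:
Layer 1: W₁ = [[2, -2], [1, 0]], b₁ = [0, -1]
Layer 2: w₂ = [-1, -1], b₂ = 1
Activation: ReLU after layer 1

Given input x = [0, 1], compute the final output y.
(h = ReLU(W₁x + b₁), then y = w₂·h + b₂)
y = 1

Layer 1 pre-activation: z₁ = [-2, -1]
After ReLU: h = [0, 0]
Layer 2 output: y = -1×0 + -1×0 + 1 = 1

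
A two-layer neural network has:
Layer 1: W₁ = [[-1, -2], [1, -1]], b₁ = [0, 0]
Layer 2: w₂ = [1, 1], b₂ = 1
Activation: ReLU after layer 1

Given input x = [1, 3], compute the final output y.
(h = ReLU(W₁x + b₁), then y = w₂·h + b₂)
y = 1

Layer 1 pre-activation: z₁ = [-7, -2]
After ReLU: h = [0, 0]
Layer 2 output: y = 1×0 + 1×0 + 1 = 1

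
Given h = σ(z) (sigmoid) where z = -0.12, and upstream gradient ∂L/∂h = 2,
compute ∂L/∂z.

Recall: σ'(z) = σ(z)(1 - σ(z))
∂L/∂z = 0.4982

σ(-0.12) = 0.47
σ'(-0.12) = σ(-0.12)(1 - σ(-0.12)) = 0.47 × 0.53 = 0.2491
∂L/∂z = ∂L/∂h · σ'(z) = 2 × 0.2491 = 0.4982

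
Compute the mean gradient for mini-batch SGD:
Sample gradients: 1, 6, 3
Average gradient = 3.333

Average = (1/3)(1 + 6 + 3) = 10/3 = 3.333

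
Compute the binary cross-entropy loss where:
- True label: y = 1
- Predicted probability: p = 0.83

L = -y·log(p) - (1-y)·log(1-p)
L = 0.1863

L = -1·log(0.83) - 0·log(0.17) = -log(0.83) = 0.1863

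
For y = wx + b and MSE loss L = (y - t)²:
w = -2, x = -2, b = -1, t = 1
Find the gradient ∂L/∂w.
∂L/∂w = -8

y = wx + b = (-2)(-2) + -1 = 3
∂L/∂y = 2(y - t) = 2(3 - 1) = 4
∂y/∂w = x = -2
∂L/∂w = ∂L/∂y · ∂y/∂w = 4 × -2 = -8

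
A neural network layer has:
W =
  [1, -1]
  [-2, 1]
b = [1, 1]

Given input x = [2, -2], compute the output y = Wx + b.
y = [5, -5]

Wx = [1×2 + -1×-2, -2×2 + 1×-2]
   = [4, -6]
y = Wx + b = [4 + 1, -6 + 1] = [5, -5]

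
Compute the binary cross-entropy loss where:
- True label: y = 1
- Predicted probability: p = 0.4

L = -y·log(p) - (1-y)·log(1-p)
L = 0.9163

L = -1·log(0.4) - 0·log(0.6) = -log(0.4) = 0.9163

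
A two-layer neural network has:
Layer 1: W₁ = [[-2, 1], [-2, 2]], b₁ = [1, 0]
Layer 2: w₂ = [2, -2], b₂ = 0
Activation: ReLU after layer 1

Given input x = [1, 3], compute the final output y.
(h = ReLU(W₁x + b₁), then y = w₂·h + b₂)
y = -4

Layer 1 pre-activation: z₁ = [2, 4]
After ReLU: h = [2, 4]
Layer 2 output: y = 2×2 + -2×4 + 0 = -4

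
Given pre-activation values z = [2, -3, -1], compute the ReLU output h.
h = [2, 0, 0]

ReLU applied element-wise: max(0,2)=2, max(0,-3)=0, max(0,-1)=0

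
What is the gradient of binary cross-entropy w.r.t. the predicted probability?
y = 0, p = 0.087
∂L/∂p = 1.095

∂L/∂p = -y/p + (1-y)/(1-p) = 0 + 1/0.913 = 1.095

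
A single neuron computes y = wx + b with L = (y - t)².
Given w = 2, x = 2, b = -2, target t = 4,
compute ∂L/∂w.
∂L/∂w = -8

y = wx + b = (2)(2) + -2 = 2
∂L/∂y = 2(y - t) = 2(2 - 4) = -4
∂y/∂w = x = 2
∂L/∂w = ∂L/∂y · ∂y/∂w = -4 × 2 = -8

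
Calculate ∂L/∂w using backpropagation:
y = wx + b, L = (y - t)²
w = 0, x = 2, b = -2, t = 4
∂L/∂w = -24

y = wx + b = (0)(2) + -2 = -2
∂L/∂y = 2(y - t) = 2(-2 - 4) = -12
∂y/∂w = x = 2
∂L/∂w = ∂L/∂y · ∂y/∂w = -12 × 2 = -24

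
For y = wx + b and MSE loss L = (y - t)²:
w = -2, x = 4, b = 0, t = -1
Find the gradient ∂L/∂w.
∂L/∂w = -56

y = wx + b = (-2)(4) + 0 = -8
∂L/∂y = 2(y - t) = 2(-8 - -1) = -14
∂y/∂w = x = 4
∂L/∂w = ∂L/∂y · ∂y/∂w = -14 × 4 = -56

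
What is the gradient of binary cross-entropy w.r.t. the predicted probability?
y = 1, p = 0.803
∂L/∂p = -1.245

∂L/∂p = -y/p + (1-y)/(1-p) = -1/0.803 + 0 = -1.245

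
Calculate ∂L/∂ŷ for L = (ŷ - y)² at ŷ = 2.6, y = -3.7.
∂L/∂ŷ = 12.6

∂L/∂ŷ = 2(ŷ - y) = 2(2.6 - -3.7) = 2(6.3) = 12.6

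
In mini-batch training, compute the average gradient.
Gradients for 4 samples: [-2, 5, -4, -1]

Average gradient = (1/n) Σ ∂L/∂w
Average gradient = -0.5

Average = (1/4)(-2 + 5 + -4 + -1) = -2/4 = -0.5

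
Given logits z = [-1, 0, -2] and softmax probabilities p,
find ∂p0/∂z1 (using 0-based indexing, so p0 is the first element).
∂p0/∂z1 = -0.1628

p = softmax(z) = [0.2447, 0.6652, 0.09003]
p0 = 0.2447, p1 = 0.6652

∂p0/∂z1 = -p0 × p1 = -0.2447 × 0.6652 = -0.1628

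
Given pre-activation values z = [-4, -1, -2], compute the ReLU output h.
h = [0, 0, 0]

ReLU applied element-wise: max(0,-4)=0, max(0,-1)=0, max(0,-2)=0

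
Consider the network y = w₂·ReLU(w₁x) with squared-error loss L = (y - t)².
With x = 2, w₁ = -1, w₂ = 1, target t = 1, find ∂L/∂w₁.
∂L/∂w₁ = 0

Forward pass:
z = w₁x = -1×2 = -2
h = ReLU(-2) = 0
y = w₂h = 1×0 = 0

Backward pass:
∂L/∂y = 2(y - t) = 2(0 - 1) = -2
∂y/∂h = w₂ = 1
∂h/∂z = 0 (ReLU derivative)
∂z/∂w₁ = x = 2

∂L/∂w₁ = -2 × 1 × 0 × 2 = 0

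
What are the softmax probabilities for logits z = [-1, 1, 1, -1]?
p = [0.0596, 0.4404, 0.4404, 0.0596]

exp(z) = [0.3679, 2.718, 2.718, 0.3679]
Sum = 6.172
p = [0.0596, 0.4404, 0.4404, 0.0596]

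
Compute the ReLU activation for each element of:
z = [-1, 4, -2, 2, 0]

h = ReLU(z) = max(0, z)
h = [0, 4, 0, 2, 0]

ReLU applied element-wise: max(0,-1)=0, max(0,4)=4, max(0,-2)=0, max(0,2)=2, max(0,0)=0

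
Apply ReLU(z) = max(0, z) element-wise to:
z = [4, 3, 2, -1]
h = [4, 3, 2, 0]

ReLU applied element-wise: max(0,4)=4, max(0,3)=3, max(0,2)=2, max(0,-1)=0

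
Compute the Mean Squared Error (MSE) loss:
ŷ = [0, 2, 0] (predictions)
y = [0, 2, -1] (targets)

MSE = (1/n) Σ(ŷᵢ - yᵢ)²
MSE = 0.3333

MSE = (1/3)((0-0)² + (2-2)² + (0--1)²) = (1/3)(0 + 0 + 1) = 0.3333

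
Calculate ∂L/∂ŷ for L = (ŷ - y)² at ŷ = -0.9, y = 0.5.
∂L/∂ŷ = -2.8

∂L/∂ŷ = 2(ŷ - y) = 2(-0.9 - 0.5) = 2(-1.4) = -2.8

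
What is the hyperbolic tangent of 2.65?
0.9901

tanh(2.65) = (e^(2.65) - e^(-2.65))/(e^(2.65) + e^(-2.65)) = 0.9901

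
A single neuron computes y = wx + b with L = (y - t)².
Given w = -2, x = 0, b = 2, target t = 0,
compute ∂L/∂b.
∂L/∂b = 4

y = wx + b = (-2)(0) + 2 = 2
∂L/∂y = 2(y - t) = 2(2 - 0) = 4
∂y/∂b = 1
∂L/∂b = ∂L/∂y · ∂y/∂b = 4 × 1 = 4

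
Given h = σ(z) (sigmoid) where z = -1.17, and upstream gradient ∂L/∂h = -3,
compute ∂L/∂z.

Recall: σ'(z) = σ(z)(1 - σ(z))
∂L/∂z = -0.5423

σ(-1.17) = 0.2369
σ'(-1.17) = σ(-1.17)(1 - σ(-1.17)) = 0.2369 × 0.7631 = 0.1808
∂L/∂z = ∂L/∂h · σ'(z) = -3 × 0.1808 = -0.5423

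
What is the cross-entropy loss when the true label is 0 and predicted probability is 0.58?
L = 0.8675

L = -0·log(0.58) - 1·log(0.42) = -log(0.42) = 0.8675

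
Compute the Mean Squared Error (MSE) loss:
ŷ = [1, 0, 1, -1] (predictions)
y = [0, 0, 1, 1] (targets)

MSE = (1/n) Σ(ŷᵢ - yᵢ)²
MSE = 1.25

MSE = (1/4)((1-0)² + (0-0)² + (1-1)² + (-1-1)²) = (1/4)(1 + 0 + 0 + 4) = 1.25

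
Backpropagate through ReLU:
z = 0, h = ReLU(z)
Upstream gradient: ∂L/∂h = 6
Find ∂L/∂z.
∂L/∂z = 0

h = ReLU(0) = 0
At z = 0: ∂h/∂z = 0 (by convention)
∂L/∂z = ∂L/∂h · ∂h/∂z = 6 × 0 = 0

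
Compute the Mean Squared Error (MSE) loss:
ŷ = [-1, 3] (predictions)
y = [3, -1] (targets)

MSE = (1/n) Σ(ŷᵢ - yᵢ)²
MSE = 16

MSE = (1/2)((-1-3)² + (3--1)²) = (1/2)(16 + 16) = 16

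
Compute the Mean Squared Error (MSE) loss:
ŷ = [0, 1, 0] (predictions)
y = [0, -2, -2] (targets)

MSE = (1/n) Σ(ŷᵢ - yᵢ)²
MSE = 4.333

MSE = (1/3)((0-0)² + (1--2)² + (0--2)²) = (1/3)(0 + 9 + 4) = 4.333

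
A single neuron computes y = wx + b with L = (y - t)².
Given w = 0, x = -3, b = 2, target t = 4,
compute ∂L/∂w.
∂L/∂w = 12

y = wx + b = (0)(-3) + 2 = 2
∂L/∂y = 2(y - t) = 2(2 - 4) = -4
∂y/∂w = x = -3
∂L/∂w = ∂L/∂y · ∂y/∂w = -4 × -3 = 12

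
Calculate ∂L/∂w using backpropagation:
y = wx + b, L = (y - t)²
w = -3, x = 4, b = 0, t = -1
∂L/∂w = -88

y = wx + b = (-3)(4) + 0 = -12
∂L/∂y = 2(y - t) = 2(-12 - -1) = -22
∂y/∂w = x = 4
∂L/∂w = ∂L/∂y · ∂y/∂w = -22 × 4 = -88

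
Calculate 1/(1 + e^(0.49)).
0.3799

sigmoid(-0.49) = 1/(1 + e^(0.49)) = 1/(1 + 1.632) = 0.3799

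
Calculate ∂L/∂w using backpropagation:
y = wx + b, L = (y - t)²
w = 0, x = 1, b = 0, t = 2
∂L/∂w = -4

y = wx + b = (0)(1) + 0 = 0
∂L/∂y = 2(y - t) = 2(0 - 2) = -4
∂y/∂w = x = 1
∂L/∂w = ∂L/∂y · ∂y/∂w = -4 × 1 = -4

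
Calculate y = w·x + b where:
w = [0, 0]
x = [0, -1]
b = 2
y = 2

y = (0)(0) + (0)(-1) + 2 = 2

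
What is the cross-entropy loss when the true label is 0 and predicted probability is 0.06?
L = 0.06188

L = -0·log(0.06) - 1·log(0.94) = -log(0.94) = 0.06188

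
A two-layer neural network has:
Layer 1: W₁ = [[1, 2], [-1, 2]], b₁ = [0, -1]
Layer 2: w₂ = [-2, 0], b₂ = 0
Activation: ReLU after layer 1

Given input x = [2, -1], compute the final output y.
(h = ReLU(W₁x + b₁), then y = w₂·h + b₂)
y = 0

Layer 1 pre-activation: z₁ = [0, -5]
After ReLU: h = [0, 0]
Layer 2 output: y = -2×0 + 0×0 + 0 = 0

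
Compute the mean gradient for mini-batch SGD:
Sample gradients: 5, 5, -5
Average gradient = 1.667

Average = (1/3)(5 + 5 + -5) = 5/3 = 1.667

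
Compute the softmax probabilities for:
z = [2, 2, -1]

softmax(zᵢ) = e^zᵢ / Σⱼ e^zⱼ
p = [0.4879, 0.4879, 0.0243]

exp(z) = [7.389, 7.389, 0.3679]
Sum = 15.15
p = [0.4879, 0.4879, 0.0243]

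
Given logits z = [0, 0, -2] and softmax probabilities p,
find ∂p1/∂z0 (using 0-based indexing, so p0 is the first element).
∂p1/∂z0 = -0.2193

p = softmax(z) = [0.4683, 0.4683, 0.06338]
p1 = 0.4683, p0 = 0.4683

∂p1/∂z0 = -p1 × p0 = -0.4683 × 0.4683 = -0.2193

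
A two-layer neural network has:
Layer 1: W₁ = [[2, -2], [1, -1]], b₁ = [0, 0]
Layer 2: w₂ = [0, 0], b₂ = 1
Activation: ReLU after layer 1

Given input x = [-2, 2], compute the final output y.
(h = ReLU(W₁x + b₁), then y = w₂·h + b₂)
y = 1

Layer 1 pre-activation: z₁ = [-8, -4]
After ReLU: h = [0, 0]
Layer 2 output: y = 0×0 + 0×0 + 1 = 1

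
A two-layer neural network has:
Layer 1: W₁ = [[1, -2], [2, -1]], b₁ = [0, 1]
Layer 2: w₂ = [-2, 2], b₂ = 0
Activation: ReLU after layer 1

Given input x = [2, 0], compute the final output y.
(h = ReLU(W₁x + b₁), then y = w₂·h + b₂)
y = 6

Layer 1 pre-activation: z₁ = [2, 5]
After ReLU: h = [2, 5]
Layer 2 output: y = -2×2 + 2×5 + 0 = 6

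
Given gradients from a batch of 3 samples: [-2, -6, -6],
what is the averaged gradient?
Average gradient = -4.667

Average = (1/3)(-2 + -6 + -6) = -14/3 = -4.667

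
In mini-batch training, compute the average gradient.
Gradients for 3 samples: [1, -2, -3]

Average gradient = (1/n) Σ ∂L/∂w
Average gradient = -1.333

Average = (1/3)(1 + -2 + -3) = -4/3 = -1.333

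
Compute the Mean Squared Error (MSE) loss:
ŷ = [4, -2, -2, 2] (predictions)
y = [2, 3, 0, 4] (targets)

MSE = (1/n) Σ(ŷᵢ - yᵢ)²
MSE = 9.25

MSE = (1/4)((4-2)² + (-2-3)² + (-2-0)² + (2-4)²) = (1/4)(4 + 25 + 4 + 4) = 9.25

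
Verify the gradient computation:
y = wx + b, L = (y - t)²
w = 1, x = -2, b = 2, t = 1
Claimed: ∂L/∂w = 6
Incorrect

y = (1)(-2) + 2 = 0
∂L/∂y = 2(y - t) = 2(0 - 1) = -2
∂y/∂w = x = -2
∂L/∂w = -2 × -2 = 4

Claimed value: 6
Incorrect: The correct gradient is 4.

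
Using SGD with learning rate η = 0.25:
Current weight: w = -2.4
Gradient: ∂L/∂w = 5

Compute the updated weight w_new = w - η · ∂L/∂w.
w_new = -3.65

w_new = w - η·∂L/∂w = -2.4 - 0.25×(5) = -2.4 - (1.25) = -3.65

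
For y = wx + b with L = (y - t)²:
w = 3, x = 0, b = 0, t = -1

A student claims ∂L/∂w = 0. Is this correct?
Correct

y = (3)(0) + 0 = 0
∂L/∂y = 2(y - t) = 2(0 - -1) = 2
∂y/∂w = x = 0
∂L/∂w = 2 × 0 = 0

Claimed value: 0
Correct: The correct gradient is 0.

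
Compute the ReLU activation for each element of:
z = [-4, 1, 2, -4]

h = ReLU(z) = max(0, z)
h = [0, 1, 2, 0]

ReLU applied element-wise: max(0,-4)=0, max(0,1)=1, max(0,2)=2, max(0,-4)=0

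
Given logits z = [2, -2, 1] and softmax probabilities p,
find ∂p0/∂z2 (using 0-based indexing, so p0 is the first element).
∂p0/∂z2 = -0.1915

p = softmax(z) = [0.7214, 0.01321, 0.2654]
p0 = 0.7214, p2 = 0.2654

∂p0/∂z2 = -p0 × p2 = -0.7214 × 0.2654 = -0.1915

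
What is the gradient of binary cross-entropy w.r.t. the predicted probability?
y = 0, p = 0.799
∂L/∂p = 4.975

∂L/∂p = -y/p + (1-y)/(1-p) = 0 + 1/0.201 = 4.975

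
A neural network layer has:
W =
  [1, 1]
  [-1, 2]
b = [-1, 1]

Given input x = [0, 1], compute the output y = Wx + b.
y = [0, 3]

Wx = [1×0 + 1×1, -1×0 + 2×1]
   = [1, 2]
y = Wx + b = [1 + -1, 2 + 1] = [0, 3]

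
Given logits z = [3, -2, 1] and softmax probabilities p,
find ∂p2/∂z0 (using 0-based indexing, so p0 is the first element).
∂p2/∂z0 = -0.1038

p = softmax(z) = [0.8756, 0.0059, 0.1185]
p2 = 0.1185, p0 = 0.8756

∂p2/∂z0 = -p2 × p0 = -0.1185 × 0.8756 = -0.1038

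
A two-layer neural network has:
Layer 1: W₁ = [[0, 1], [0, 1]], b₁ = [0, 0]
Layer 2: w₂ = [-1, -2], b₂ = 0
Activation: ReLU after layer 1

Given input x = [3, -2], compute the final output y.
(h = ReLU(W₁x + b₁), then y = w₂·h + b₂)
y = 0

Layer 1 pre-activation: z₁ = [-2, -2]
After ReLU: h = [0, 0]
Layer 2 output: y = -1×0 + -2×0 + 0 = 0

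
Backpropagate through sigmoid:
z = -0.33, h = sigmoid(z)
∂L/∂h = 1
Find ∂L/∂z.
∂L/∂z = 0.2433

σ(-0.33) = 0.4182
σ'(-0.33) = σ(-0.33)(1 - σ(-0.33)) = 0.4182 × 0.5818 = 0.2433
∂L/∂z = ∂L/∂h · σ'(z) = 1 × 0.2433 = 0.2433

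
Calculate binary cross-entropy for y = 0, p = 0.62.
L = 0.9676

L = -0·log(0.62) - 1·log(0.38) = -log(0.38) = 0.9676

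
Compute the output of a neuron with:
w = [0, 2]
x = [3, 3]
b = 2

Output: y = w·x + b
y = 8

y = (0)(3) + (2)(3) + 2 = 8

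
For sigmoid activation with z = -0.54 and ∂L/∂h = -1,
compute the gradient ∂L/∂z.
∂L/∂z = -0.2326

σ(-0.54) = 0.3682
σ'(-0.54) = σ(-0.54)(1 - σ(-0.54)) = 0.3682 × 0.6318 = 0.2326
∂L/∂z = ∂L/∂h · σ'(z) = -1 × 0.2326 = -0.2326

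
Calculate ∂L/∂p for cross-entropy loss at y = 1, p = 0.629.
∂L/∂p = -1.59

∂L/∂p = -y/p + (1-y)/(1-p) = -1/0.629 + 0 = -1.59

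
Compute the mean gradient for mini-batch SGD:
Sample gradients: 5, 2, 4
Average gradient = 3.667

Average = (1/3)(5 + 2 + 4) = 11/3 = 3.667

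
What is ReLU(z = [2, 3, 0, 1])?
h = [2, 3, 0, 1]

ReLU applied element-wise: max(0,2)=2, max(0,3)=3, max(0,0)=0, max(0,1)=1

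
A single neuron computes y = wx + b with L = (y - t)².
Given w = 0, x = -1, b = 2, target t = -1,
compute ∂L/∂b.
∂L/∂b = 6

y = wx + b = (0)(-1) + 2 = 2
∂L/∂y = 2(y - t) = 2(2 - -1) = 6
∂y/∂b = 1
∂L/∂b = ∂L/∂y · ∂y/∂b = 6 × 1 = 6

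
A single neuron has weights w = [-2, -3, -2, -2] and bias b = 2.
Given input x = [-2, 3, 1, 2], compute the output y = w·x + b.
y = -9

y = (-2)(-2) + (-3)(3) + (-2)(1) + (-2)(2) + 2 = -9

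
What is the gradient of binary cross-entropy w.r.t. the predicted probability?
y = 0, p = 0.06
∂L/∂p = 1.064

∂L/∂p = -y/p + (1-y)/(1-p) = 0 + 1/0.94 = 1.064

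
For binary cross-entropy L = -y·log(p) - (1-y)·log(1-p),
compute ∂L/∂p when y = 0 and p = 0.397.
∂L/∂p = 1.658

∂L/∂p = -y/p + (1-y)/(1-p) = 0 + 1/0.603 = 1.658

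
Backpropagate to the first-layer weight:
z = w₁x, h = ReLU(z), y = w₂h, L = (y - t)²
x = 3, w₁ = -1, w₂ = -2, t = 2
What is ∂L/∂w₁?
∂L/∂w₁ = 0

Forward pass:
z = w₁x = -1×3 = -3
h = ReLU(-3) = 0
y = w₂h = -2×0 = 0

Backward pass:
∂L/∂y = 2(y - t) = 2(0 - 2) = -4
∂y/∂h = w₂ = -2
∂h/∂z = 0 (ReLU derivative)
∂z/∂w₁ = x = 3

∂L/∂w₁ = -4 × -2 × 0 × 3 = 0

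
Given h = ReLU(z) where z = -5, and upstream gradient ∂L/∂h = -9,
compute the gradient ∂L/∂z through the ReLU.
∂L/∂z = 0

h = ReLU(-5) = 0
Since z < 0: ∂h/∂z = 0
∂L/∂z = ∂L/∂h · ∂h/∂z = -9 × 0 = 0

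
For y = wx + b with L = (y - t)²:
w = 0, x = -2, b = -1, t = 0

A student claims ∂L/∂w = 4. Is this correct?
Correct

y = (0)(-2) + -1 = -1
∂L/∂y = 2(y - t) = 2(-1 - 0) = -2
∂y/∂w = x = -2
∂L/∂w = -2 × -2 = 4

Claimed value: 4
Correct: The correct gradient is 4.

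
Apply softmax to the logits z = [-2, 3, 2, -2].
p = [0.0049, 0.7239, 0.2663, 0.0049]

exp(z) = [0.1353, 20.09, 7.389, 0.1353]
Sum = 27.75
p = [0.0049, 0.7239, 0.2663, 0.0049]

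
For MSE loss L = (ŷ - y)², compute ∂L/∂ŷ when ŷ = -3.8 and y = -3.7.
∂L/∂ŷ = -0.2

∂L/∂ŷ = 2(ŷ - y) = 2(-3.8 - -3.7) = 2(-0.1) = -0.2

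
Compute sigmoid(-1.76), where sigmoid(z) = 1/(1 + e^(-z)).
0.1468

sigmoid(-1.76) = 1/(1 + e^(1.76)) = 1/(1 + 5.812) = 0.1468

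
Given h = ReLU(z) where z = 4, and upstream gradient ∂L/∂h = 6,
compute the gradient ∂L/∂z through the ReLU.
∂L/∂z = 6

h = ReLU(4) = 4
Since z > 0: ∂h/∂z = 1
∂L/∂z = ∂L/∂h · ∂h/∂z = 6 × 1 = 6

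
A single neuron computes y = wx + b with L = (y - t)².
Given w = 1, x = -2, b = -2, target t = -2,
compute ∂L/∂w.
∂L/∂w = 8

y = wx + b = (1)(-2) + -2 = -4
∂L/∂y = 2(y - t) = 2(-4 - -2) = -4
∂y/∂w = x = -2
∂L/∂w = ∂L/∂y · ∂y/∂w = -4 × -2 = 8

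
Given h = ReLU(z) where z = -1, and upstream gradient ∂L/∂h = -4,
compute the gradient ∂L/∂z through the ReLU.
∂L/∂z = 0

h = ReLU(-1) = 0
Since z < 0: ∂h/∂z = 0
∂L/∂z = ∂L/∂h · ∂h/∂z = -4 × 0 = 0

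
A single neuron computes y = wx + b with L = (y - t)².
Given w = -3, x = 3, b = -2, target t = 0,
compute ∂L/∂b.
∂L/∂b = -22

y = wx + b = (-3)(3) + -2 = -11
∂L/∂y = 2(y - t) = 2(-11 - 0) = -22
∂y/∂b = 1
∂L/∂b = ∂L/∂y · ∂y/∂b = -22 × 1 = -22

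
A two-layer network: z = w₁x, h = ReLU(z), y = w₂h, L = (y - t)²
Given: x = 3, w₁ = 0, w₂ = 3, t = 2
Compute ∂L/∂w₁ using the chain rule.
∂L/∂w₁ = 0

Forward pass:
z = w₁x = 0×3 = 0
h = ReLU(0) = 0
y = w₂h = 3×0 = 0

Backward pass:
∂L/∂y = 2(y - t) = 2(0 - 2) = -4
∂y/∂h = w₂ = 3
∂h/∂z = 0 (ReLU derivative)
∂z/∂w₁ = x = 3

∂L/∂w₁ = -4 × 3 × 0 × 3 = 0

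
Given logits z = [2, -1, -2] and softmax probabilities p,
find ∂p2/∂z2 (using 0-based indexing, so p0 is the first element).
∂p2/∂z2 = 0.01685

p = softmax(z) = [0.9362, 0.04661, 0.01715]
p2 = 0.01715

∂p2/∂z2 = p2(1 - p2) = 0.01715 × (1 - 0.01715) = 0.01685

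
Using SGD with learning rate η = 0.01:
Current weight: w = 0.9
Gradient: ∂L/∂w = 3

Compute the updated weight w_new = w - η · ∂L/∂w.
w_new = 0.87

w_new = w - η·∂L/∂w = 0.9 - 0.01×(3) = 0.9 - (0.03) = 0.87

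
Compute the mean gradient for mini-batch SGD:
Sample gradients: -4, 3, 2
Average gradient = 0.3333

Average = (1/3)(-4 + 3 + 2) = 1/3 = 0.3333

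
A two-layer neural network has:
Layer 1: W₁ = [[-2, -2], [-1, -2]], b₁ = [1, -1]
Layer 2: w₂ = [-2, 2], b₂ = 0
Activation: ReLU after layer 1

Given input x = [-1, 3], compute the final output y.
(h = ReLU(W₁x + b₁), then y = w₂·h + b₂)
y = 0

Layer 1 pre-activation: z₁ = [-3, -6]
After ReLU: h = [0, 0]
Layer 2 output: y = -2×0 + 2×0 + 0 = 0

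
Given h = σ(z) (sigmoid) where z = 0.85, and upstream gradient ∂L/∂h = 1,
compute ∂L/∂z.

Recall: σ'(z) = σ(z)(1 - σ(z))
∂L/∂z = 0.2098

σ(0.85) = 0.7006
σ'(0.85) = σ(0.85)(1 - σ(0.85)) = 0.7006 × 0.2994 = 0.2098
∂L/∂z = ∂L/∂h · σ'(z) = 1 × 0.2098 = 0.2098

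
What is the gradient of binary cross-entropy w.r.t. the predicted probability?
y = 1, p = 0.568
∂L/∂p = -1.761

∂L/∂p = -y/p + (1-y)/(1-p) = -1/0.568 + 0 = -1.761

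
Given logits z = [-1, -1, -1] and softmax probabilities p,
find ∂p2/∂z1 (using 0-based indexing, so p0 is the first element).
∂p2/∂z1 = -0.1111

p = softmax(z) = [0.3333, 0.3333, 0.3333]
p2 = 0.3333, p1 = 0.3333

∂p2/∂z1 = -p2 × p1 = -0.3333 × 0.3333 = -0.1111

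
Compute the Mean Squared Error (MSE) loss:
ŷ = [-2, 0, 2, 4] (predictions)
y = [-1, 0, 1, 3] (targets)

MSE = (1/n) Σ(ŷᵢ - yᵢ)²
MSE = 0.75

MSE = (1/4)((-2--1)² + (0-0)² + (2-1)² + (4-3)²) = (1/4)(1 + 0 + 1 + 1) = 0.75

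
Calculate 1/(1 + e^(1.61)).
0.1666

sigmoid(-1.61) = 1/(1 + e^(1.61)) = 1/(1 + 5.003) = 0.1666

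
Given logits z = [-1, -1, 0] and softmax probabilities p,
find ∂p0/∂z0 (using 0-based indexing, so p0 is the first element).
∂p0/∂z0 = 0.167

p = softmax(z) = [0.2119, 0.2119, 0.5761]
p0 = 0.2119

∂p0/∂z0 = p0(1 - p0) = 0.2119 × (1 - 0.2119) = 0.167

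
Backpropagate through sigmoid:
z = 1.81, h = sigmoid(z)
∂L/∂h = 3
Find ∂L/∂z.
∂L/∂z = 0.3626

σ(1.81) = 0.8594
σ'(1.81) = σ(1.81)(1 - σ(1.81)) = 0.8594 × 0.1406 = 0.1209
∂L/∂z = ∂L/∂h · σ'(z) = 3 × 0.1209 = 0.3626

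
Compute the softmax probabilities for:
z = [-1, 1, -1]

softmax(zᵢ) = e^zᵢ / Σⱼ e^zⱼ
p = [0.1065, 0.787, 0.1065]

exp(z) = [0.3679, 2.718, 0.3679]
Sum = 3.454
p = [0.1065, 0.787, 0.1065]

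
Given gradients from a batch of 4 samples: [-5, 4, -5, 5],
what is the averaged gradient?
Average gradient = -0.25

Average = (1/4)(-5 + 4 + -5 + 5) = -1/4 = -0.25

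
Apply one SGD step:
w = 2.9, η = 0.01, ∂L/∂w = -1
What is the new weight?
w_new = 2.91

w_new = w - η·∂L/∂w = 2.9 - 0.01×(-1) = 2.9 - (-0.01) = 2.91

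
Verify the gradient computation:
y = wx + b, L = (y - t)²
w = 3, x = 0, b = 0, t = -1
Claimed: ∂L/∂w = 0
Correct

y = (3)(0) + 0 = 0
∂L/∂y = 2(y - t) = 2(0 - -1) = 2
∂y/∂w = x = 0
∂L/∂w = 2 × 0 = 0

Claimed value: 0
Correct: The correct gradient is 0.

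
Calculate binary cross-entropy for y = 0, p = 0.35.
L = 0.4308

L = -0·log(0.35) - 1·log(0.65) = -log(0.65) = 0.4308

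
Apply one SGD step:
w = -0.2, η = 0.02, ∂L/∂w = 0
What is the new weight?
w_new = -0.2

w_new = w - η·∂L/∂w = -0.2 - 0.02×(0) = -0.2 - (0) = -0.2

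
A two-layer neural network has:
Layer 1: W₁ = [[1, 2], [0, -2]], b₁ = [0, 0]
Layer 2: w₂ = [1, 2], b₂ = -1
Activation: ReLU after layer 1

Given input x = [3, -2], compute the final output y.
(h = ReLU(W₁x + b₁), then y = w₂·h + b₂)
y = 7

Layer 1 pre-activation: z₁ = [-1, 4]
After ReLU: h = [0, 4]
Layer 2 output: y = 1×0 + 2×4 + -1 = 7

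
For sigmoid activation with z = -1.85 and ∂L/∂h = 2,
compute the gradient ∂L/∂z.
∂L/∂z = 0.2348

σ(-1.85) = 0.1359
σ'(-1.85) = σ(-1.85)(1 - σ(-1.85)) = 0.1359 × 0.8641 = 0.1174
∂L/∂z = ∂L/∂h · σ'(z) = 2 × 0.1174 = 0.2348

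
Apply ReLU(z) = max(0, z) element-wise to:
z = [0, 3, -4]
h = [0, 3, 0]

ReLU applied element-wise: max(0,0)=0, max(0,3)=3, max(0,-4)=0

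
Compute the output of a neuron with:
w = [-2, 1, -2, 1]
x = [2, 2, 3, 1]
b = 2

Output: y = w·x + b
y = -5

y = (-2)(2) + (1)(2) + (-2)(3) + (1)(1) + 2 = -5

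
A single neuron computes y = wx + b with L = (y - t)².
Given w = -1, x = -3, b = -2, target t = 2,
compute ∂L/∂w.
∂L/∂w = 6

y = wx + b = (-1)(-3) + -2 = 1
∂L/∂y = 2(y - t) = 2(1 - 2) = -2
∂y/∂w = x = -3
∂L/∂w = ∂L/∂y · ∂y/∂w = -2 × -3 = 6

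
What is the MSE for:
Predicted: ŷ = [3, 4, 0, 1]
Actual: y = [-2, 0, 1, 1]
MSE = 10.5

MSE = (1/4)((3--2)² + (4-0)² + (0-1)² + (1-1)²) = (1/4)(25 + 16 + 1 + 0) = 10.5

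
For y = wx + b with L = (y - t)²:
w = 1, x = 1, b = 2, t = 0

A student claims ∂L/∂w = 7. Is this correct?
Incorrect

y = (1)(1) + 2 = 3
∂L/∂y = 2(y - t) = 2(3 - 0) = 6
∂y/∂w = x = 1
∂L/∂w = 6 × 1 = 6

Claimed value: 7
Incorrect: The correct gradient is 6.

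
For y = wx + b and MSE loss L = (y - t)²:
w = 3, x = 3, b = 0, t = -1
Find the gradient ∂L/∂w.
∂L/∂w = 60

y = wx + b = (3)(3) + 0 = 9
∂L/∂y = 2(y - t) = 2(9 - -1) = 20
∂y/∂w = x = 3
∂L/∂w = ∂L/∂y · ∂y/∂w = 20 × 3 = 60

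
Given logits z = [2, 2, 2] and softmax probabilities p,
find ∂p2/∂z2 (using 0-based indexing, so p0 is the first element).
∂p2/∂z2 = 0.2222

p = softmax(z) = [0.3333, 0.3333, 0.3333]
p2 = 0.3333

∂p2/∂z2 = p2(1 - p2) = 0.3333 × (1 - 0.3333) = 0.2222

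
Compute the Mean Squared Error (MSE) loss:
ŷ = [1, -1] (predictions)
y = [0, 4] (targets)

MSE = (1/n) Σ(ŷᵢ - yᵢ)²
MSE = 13

MSE = (1/2)((1-0)² + (-1-4)²) = (1/2)(1 + 25) = 13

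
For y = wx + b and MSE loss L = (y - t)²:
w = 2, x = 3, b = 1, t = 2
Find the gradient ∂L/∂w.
∂L/∂w = 30

y = wx + b = (2)(3) + 1 = 7
∂L/∂y = 2(y - t) = 2(7 - 2) = 10
∂y/∂w = x = 3
∂L/∂w = ∂L/∂y · ∂y/∂w = 10 × 3 = 30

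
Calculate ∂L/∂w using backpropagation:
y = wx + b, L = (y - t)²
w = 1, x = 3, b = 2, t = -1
∂L/∂w = 36

y = wx + b = (1)(3) + 2 = 5
∂L/∂y = 2(y - t) = 2(5 - -1) = 12
∂y/∂w = x = 3
∂L/∂w = ∂L/∂y · ∂y/∂w = 12 × 3 = 36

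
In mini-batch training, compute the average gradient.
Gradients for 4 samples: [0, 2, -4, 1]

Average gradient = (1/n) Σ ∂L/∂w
Average gradient = -0.25

Average = (1/4)(0 + 2 + -4 + 1) = -1/4 = -0.25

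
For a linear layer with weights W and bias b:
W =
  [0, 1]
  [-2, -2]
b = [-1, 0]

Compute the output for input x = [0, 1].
y = [0, -2]

Wx = [0×0 + 1×1, -2×0 + -2×1]
   = [1, -2]
y = Wx + b = [1 + -1, -2 + 0] = [0, -2]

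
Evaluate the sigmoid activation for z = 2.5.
0.9241

sigmoid(2.5) = 1/(1 + e^(-2.5)) = 1/(1 + 0.08208) = 0.9241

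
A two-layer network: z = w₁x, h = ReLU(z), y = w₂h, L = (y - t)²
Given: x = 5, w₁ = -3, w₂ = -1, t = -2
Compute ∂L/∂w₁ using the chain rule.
∂L/∂w₁ = 0

Forward pass:
z = w₁x = -3×5 = -15
h = ReLU(-15) = 0
y = w₂h = -1×0 = 0

Backward pass:
∂L/∂y = 2(y - t) = 2(0 - -2) = 4
∂y/∂h = w₂ = -1
∂h/∂z = 0 (ReLU derivative)
∂z/∂w₁ = x = 5

∂L/∂w₁ = 4 × -1 × 0 × 5 = 0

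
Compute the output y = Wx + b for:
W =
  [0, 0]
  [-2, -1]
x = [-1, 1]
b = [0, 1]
y = [0, 2]

Wx = [0×-1 + 0×1, -2×-1 + -1×1]
   = [0, 1]
y = Wx + b = [0 + 0, 1 + 1] = [0, 2]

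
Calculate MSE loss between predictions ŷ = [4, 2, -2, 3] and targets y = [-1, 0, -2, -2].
MSE = 13.5

MSE = (1/4)((4--1)² + (2-0)² + (-2--2)² + (3--2)²) = (1/4)(25 + 4 + 0 + 25) = 13.5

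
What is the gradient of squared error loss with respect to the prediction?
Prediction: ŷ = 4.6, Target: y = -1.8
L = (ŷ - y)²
∂L/∂ŷ = 12.8

∂L/∂ŷ = 2(ŷ - y) = 2(4.6 - -1.8) = 2(6.4) = 12.8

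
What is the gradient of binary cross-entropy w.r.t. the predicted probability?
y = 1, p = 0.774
∂L/∂p = -1.292

∂L/∂p = -y/p + (1-y)/(1-p) = -1/0.774 + 0 = -1.292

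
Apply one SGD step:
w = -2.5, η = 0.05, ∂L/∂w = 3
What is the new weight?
w_new = -2.65

w_new = w - η·∂L/∂w = -2.5 - 0.05×(3) = -2.5 - (0.15) = -2.65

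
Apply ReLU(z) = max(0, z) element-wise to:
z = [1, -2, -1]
h = [1, 0, 0]

ReLU applied element-wise: max(0,1)=1, max(0,-2)=0, max(0,-1)=0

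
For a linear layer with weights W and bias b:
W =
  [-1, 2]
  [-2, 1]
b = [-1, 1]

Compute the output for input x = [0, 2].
y = [3, 3]

Wx = [-1×0 + 2×2, -2×0 + 1×2]
   = [4, 2]
y = Wx + b = [4 + -1, 2 + 1] = [3, 3]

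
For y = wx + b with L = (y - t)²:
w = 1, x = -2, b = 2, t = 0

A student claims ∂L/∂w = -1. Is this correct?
Incorrect

y = (1)(-2) + 2 = 0
∂L/∂y = 2(y - t) = 2(0 - 0) = 0
∂y/∂w = x = -2
∂L/∂w = 0 × -2 = 0

Claimed value: -1
Incorrect: The correct gradient is 0.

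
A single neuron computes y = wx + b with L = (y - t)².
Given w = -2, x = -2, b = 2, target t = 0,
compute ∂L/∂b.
∂L/∂b = 12

y = wx + b = (-2)(-2) + 2 = 6
∂L/∂y = 2(y - t) = 2(6 - 0) = 12
∂y/∂b = 1
∂L/∂b = ∂L/∂y · ∂y/∂b = 12 × 1 = 12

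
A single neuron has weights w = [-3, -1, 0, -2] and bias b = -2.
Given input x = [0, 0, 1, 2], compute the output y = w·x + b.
y = -6

y = (-3)(0) + (-1)(0) + (0)(1) + (-2)(2) + -2 = -6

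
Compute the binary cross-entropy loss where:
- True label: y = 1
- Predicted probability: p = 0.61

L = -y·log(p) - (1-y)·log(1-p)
L = 0.4943

L = -1·log(0.61) - 0·log(0.39) = -log(0.61) = 0.4943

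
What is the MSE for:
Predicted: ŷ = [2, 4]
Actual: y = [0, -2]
MSE = 20

MSE = (1/2)((2-0)² + (4--2)²) = (1/2)(4 + 36) = 20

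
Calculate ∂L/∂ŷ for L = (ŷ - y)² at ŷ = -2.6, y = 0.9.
∂L/∂ŷ = -7.0

∂L/∂ŷ = 2(ŷ - y) = 2(-2.6 - 0.9) = 2(-3.5) = -7.0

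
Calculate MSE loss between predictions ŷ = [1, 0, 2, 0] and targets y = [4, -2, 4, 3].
MSE = 6.5

MSE = (1/4)((1-4)² + (0--2)² + (2-4)² + (0-3)²) = (1/4)(9 + 4 + 4 + 9) = 6.5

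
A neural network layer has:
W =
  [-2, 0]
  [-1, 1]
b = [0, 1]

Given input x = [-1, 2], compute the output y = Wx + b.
y = [2, 4]

Wx = [-2×-1 + 0×2, -1×-1 + 1×2]
   = [2, 3]
y = Wx + b = [2 + 0, 3 + 1] = [2, 4]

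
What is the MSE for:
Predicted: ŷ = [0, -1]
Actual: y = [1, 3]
MSE = 8.5

MSE = (1/2)((0-1)² + (-1-3)²) = (1/2)(1 + 16) = 8.5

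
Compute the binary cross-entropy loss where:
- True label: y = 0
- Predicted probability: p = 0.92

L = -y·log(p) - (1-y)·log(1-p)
L = 2.526

L = -0·log(0.92) - 1·log(0.08) = -log(0.08) = 2.526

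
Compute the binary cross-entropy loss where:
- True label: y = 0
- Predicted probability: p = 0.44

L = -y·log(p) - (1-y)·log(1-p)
L = 0.5798

L = -0·log(0.44) - 1·log(0.56) = -log(0.56) = 0.5798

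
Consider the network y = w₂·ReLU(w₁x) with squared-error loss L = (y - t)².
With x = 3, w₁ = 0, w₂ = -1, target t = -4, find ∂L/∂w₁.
∂L/∂w₁ = 0

Forward pass:
z = w₁x = 0×3 = 0
h = ReLU(0) = 0
y = w₂h = -1×0 = 0

Backward pass:
∂L/∂y = 2(y - t) = 2(0 - -4) = 8
∂y/∂h = w₂ = -1
∂h/∂z = 0 (ReLU derivative)
∂z/∂w₁ = x = 3

∂L/∂w₁ = 8 × -1 × 0 × 3 = 0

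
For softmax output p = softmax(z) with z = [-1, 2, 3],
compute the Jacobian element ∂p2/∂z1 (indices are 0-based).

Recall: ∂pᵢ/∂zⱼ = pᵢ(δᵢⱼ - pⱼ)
∂p2/∂z1 = -0.1915

p = softmax(z) = [0.01321, 0.2654, 0.7214]
p2 = 0.7214, p1 = 0.2654

∂p2/∂z1 = -p2 × p1 = -0.7214 × 0.2654 = -0.1915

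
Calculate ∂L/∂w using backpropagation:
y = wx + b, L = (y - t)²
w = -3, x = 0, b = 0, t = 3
∂L/∂w = 0

y = wx + b = (-3)(0) + 0 = 0
∂L/∂y = 2(y - t) = 2(0 - 3) = -6
∂y/∂w = x = 0
∂L/∂w = ∂L/∂y · ∂y/∂w = -6 × 0 = 0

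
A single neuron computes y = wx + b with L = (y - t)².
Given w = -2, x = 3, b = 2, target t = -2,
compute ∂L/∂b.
∂L/∂b = -4

y = wx + b = (-2)(3) + 2 = -4
∂L/∂y = 2(y - t) = 2(-4 - -2) = -4
∂y/∂b = 1
∂L/∂b = ∂L/∂y · ∂y/∂b = -4 × 1 = -4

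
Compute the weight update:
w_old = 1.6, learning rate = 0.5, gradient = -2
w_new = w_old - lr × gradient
w_new = 2.6

w_new = w - η·∂L/∂w = 1.6 - 0.5×(-2) = 1.6 - (-1) = 2.6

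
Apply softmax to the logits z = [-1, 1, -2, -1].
p = [0.1025, 0.7573, 0.0377, 0.1025]

exp(z) = [0.3679, 2.718, 0.1353, 0.3679]
Sum = 3.589
p = [0.1025, 0.7573, 0.0377, 0.1025]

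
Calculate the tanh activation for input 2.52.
0.9871

tanh(2.52) = (e^(2.52) - e^(-2.52))/(e^(2.52) + e^(-2.52)) = 0.9871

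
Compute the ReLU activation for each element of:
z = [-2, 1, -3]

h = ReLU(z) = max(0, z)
h = [0, 1, 0]

ReLU applied element-wise: max(0,-2)=0, max(0,1)=1, max(0,-3)=0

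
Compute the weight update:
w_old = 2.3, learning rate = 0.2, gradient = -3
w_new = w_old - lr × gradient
w_new = 2.9

w_new = w - η·∂L/∂w = 2.3 - 0.2×(-3) = 2.3 - (-0.6) = 2.9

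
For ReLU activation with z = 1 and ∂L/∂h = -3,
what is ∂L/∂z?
∂L/∂z = -3

h = ReLU(1) = 1
Since z > 0: ∂h/∂z = 1
∂L/∂z = ∂L/∂h · ∂h/∂z = -3 × 1 = -3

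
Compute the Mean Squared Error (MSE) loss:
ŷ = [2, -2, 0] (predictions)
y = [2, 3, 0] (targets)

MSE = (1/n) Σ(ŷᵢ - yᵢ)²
MSE = 8.333

MSE = (1/3)((2-2)² + (-2-3)² + (0-0)²) = (1/3)(0 + 25 + 0) = 8.333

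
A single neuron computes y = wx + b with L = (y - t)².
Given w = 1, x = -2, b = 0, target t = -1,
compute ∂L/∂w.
∂L/∂w = 4

y = wx + b = (1)(-2) + 0 = -2
∂L/∂y = 2(y - t) = 2(-2 - -1) = -2
∂y/∂w = x = -2
∂L/∂w = ∂L/∂y · ∂y/∂w = -2 × -2 = 4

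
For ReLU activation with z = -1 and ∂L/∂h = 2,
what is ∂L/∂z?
∂L/∂z = 0

h = ReLU(-1) = 0
Since z < 0: ∂h/∂z = 0
∂L/∂z = ∂L/∂h · ∂h/∂z = 2 × 0 = 0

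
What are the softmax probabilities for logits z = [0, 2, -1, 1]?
p = [0.0871, 0.6439, 0.0321, 0.2369]

exp(z) = [1, 7.389, 0.3679, 2.718]
Sum = 11.48
p = [0.0871, 0.6439, 0.0321, 0.2369]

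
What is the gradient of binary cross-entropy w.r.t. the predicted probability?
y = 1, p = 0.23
∂L/∂p = -4.348

∂L/∂p = -y/p + (1-y)/(1-p) = -1/0.23 + 0 = -4.348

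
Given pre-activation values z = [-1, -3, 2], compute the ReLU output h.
h = [0, 0, 2]

ReLU applied element-wise: max(0,-1)=0, max(0,-3)=0, max(0,2)=2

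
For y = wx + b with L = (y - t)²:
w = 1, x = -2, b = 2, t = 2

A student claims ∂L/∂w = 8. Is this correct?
Correct

y = (1)(-2) + 2 = 0
∂L/∂y = 2(y - t) = 2(0 - 2) = -4
∂y/∂w = x = -2
∂L/∂w = -4 × -2 = 8

Claimed value: 8
Correct: The correct gradient is 8.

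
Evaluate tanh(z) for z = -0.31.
-0.3004

tanh(-0.31) = (e^(-0.31) - e^(0.31))/(e^(-0.31) + e^(0.31)) = -0.3004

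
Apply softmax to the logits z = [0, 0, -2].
p = [0.4683, 0.4683, 0.0634]

exp(z) = [1, 1, 0.1353]
Sum = 2.135
p = [0.4683, 0.4683, 0.0634]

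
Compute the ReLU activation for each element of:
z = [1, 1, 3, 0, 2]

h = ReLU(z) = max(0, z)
h = [1, 1, 3, 0, 2]

ReLU applied element-wise: max(0,1)=1, max(0,1)=1, max(0,3)=3, max(0,0)=0, max(0,2)=2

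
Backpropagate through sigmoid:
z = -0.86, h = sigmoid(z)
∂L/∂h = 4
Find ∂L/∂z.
∂L/∂z = 0.8357

σ(-0.86) = 0.2973
σ'(-0.86) = σ(-0.86)(1 - σ(-0.86)) = 0.2973 × 0.7027 = 0.2089
∂L/∂z = ∂L/∂h · σ'(z) = 4 × 0.2089 = 0.8357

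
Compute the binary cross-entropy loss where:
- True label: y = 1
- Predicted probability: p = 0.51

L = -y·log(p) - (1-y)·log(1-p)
L = 0.6733

L = -1·log(0.51) - 0·log(0.49) = -log(0.51) = 0.6733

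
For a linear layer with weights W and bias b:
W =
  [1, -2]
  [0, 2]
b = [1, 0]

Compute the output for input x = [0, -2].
y = [5, -4]

Wx = [1×0 + -2×-2, 0×0 + 2×-2]
   = [4, -4]
y = Wx + b = [4 + 1, -4 + 0] = [5, -4]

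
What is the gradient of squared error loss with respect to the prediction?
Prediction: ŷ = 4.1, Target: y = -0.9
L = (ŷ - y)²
∂L/∂ŷ = 10.0

∂L/∂ŷ = 2(ŷ - y) = 2(4.1 - -0.9) = 2(5.0) = 10.0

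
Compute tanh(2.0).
0.964

tanh(2.0) = (e^(2.0) - e^(-2.0))/(e^(2.0) + e^(-2.0)) = 0.964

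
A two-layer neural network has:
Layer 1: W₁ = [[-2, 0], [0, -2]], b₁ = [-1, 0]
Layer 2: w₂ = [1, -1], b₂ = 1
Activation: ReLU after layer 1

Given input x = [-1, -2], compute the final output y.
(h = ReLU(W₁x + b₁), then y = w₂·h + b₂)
y = -2

Layer 1 pre-activation: z₁ = [1, 4]
After ReLU: h = [1, 4]
Layer 2 output: y = 1×1 + -1×4 + 1 = -2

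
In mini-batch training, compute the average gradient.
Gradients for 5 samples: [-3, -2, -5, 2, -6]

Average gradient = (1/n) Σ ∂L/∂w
Average gradient = -2.8

Average = (1/5)(-3 + -2 + -5 + 2 + -6) = -14/5 = -2.8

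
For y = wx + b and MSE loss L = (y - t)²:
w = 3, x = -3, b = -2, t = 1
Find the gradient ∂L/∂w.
∂L/∂w = 72

y = wx + b = (3)(-3) + -2 = -11
∂L/∂y = 2(y - t) = 2(-11 - 1) = -24
∂y/∂w = x = -3
∂L/∂w = ∂L/∂y · ∂y/∂w = -24 × -3 = 72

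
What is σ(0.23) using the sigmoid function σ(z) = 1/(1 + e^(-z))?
0.5572

sigmoid(0.23) = 1/(1 + e^(-0.23)) = 1/(1 + 0.7945) = 0.5572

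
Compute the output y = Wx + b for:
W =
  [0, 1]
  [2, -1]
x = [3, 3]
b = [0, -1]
y = [3, 2]

Wx = [0×3 + 1×3, 2×3 + -1×3]
   = [3, 3]
y = Wx + b = [3 + 0, 3 + -1] = [3, 2]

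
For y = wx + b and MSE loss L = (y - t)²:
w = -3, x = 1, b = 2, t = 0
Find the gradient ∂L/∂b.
∂L/∂b = -2

y = wx + b = (-3)(1) + 2 = -1
∂L/∂y = 2(y - t) = 2(-1 - 0) = -2
∂y/∂b = 1
∂L/∂b = ∂L/∂y · ∂y/∂b = -2 × 1 = -2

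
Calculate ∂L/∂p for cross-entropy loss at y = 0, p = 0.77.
∂L/∂p = 4.348

∂L/∂p = -y/p + (1-y)/(1-p) = 0 + 1/0.23 = 4.348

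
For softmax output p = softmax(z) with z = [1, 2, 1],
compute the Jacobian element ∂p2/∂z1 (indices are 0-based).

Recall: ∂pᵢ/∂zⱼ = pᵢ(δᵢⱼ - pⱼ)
∂p2/∂z1 = -0.1221

p = softmax(z) = [0.2119, 0.5761, 0.2119]
p2 = 0.2119, p1 = 0.5761

∂p2/∂z1 = -p2 × p1 = -0.2119 × 0.5761 = -0.1221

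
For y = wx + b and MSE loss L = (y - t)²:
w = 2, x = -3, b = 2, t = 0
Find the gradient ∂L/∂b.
∂L/∂b = -8

y = wx + b = (2)(-3) + 2 = -4
∂L/∂y = 2(y - t) = 2(-4 - 0) = -8
∂y/∂b = 1
∂L/∂b = ∂L/∂y · ∂y/∂b = -8 × 1 = -8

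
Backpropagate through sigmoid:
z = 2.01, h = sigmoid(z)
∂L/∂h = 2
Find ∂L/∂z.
∂L/∂z = 0.2084

σ(2.01) = 0.8818
σ'(2.01) = σ(2.01)(1 - σ(2.01)) = 0.8818 × 0.1182 = 0.1042
∂L/∂z = ∂L/∂h · σ'(z) = 2 × 0.1042 = 0.2084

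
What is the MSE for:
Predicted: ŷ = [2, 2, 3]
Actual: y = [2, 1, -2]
MSE = 8.667

MSE = (1/3)((2-2)² + (2-1)² + (3--2)²) = (1/3)(0 + 1 + 25) = 8.667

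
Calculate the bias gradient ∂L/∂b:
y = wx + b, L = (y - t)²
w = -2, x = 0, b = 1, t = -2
∂L/∂b = 6

y = wx + b = (-2)(0) + 1 = 1
∂L/∂y = 2(y - t) = 2(1 - -2) = 6
∂y/∂b = 1
∂L/∂b = ∂L/∂y · ∂y/∂b = 6 × 1 = 6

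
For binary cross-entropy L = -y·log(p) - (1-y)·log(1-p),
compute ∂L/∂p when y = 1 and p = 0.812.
∂L/∂p = -1.232

∂L/∂p = -y/p + (1-y)/(1-p) = -1/0.812 + 0 = -1.232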